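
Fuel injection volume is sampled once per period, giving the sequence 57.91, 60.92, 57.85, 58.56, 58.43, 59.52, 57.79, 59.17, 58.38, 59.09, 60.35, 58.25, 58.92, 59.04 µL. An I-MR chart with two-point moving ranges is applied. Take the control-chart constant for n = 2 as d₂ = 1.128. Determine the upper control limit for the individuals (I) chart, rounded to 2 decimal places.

X̄ = (57.91 + 60.92 + 57.85 + 58.56 + 58.43 + 59.52 + 57.79 + 59.17 + 58.38 + 59.09 + 60.35 + 58.25 + 58.92 + 59.04) / 14 = 58.8700
Moving ranges: 3.01, 3.07, 0.71, 0.13, 1.09, 1.73, 1.38, 0.79, 0.71, 1.26, 2.10, 0.67, 0.12; M̄R̄ = 16.7700 / 13 = 1.2900
UCL = X̄ + 3·M̄R̄/d₂ = 58.8700 + 3 × 1.2900 / 1.128 = 62.3009

62.30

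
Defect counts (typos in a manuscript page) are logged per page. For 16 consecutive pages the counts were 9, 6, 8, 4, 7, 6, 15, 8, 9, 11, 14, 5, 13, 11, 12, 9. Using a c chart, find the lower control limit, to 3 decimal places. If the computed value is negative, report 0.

c̄ = (9 + 6 + 8 + 4 + 7 + 6 + 15 + 8 + 9 + 11 + 14 + 5 + 13 + 11 + 12 + 9) / 16 = 147 / 16 = 9.1875
LCL = c̄ − 3√c̄ = 9.1875 − 3 × 3.0311 = 0.0942

0.094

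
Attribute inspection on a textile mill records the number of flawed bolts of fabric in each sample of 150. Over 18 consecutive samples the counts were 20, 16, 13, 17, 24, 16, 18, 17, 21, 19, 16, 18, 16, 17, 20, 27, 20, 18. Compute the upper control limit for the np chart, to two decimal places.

p̄ = Σdᵢ / (k·n) = 333 / (18 × 150) = 0.12333
UCL = np̄ + 3·√(np̄(1−p̄)) = 18.5000 + 3 × √(18.5000×0.87667) = 18.5000 + 3 × 4.0272 = 30.5816

30.58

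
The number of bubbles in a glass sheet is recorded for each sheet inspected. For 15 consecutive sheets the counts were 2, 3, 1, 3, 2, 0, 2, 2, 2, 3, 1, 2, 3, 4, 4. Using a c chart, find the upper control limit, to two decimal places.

6.78

c̄ = (2 + 3 + 1 + 3 + 2 + 0 + 2 + 2 + 2 + 3 + 1 + 2 + 3 + 4 + 4) / 15 = 34 / 15 = 2.2667
UCL = c̄ + 3√c̄ = 2.2667 + 3 × √2.2667 = 2.2667 + 3 × 1.5055 = 6.7833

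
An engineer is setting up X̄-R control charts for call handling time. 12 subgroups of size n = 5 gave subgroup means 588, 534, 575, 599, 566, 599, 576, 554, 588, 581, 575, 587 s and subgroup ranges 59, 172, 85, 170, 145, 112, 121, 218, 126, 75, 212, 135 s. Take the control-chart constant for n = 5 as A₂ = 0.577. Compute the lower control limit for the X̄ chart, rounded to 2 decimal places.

X̄̄ = (588 + 534 + 575 + 599 + 566 + 599 + 576 + 554 + 588 + 581 + 575 + 587) / 12 = 6922.0000 / 12 = 576.8333
R̄ = (59 + 172 + 85 + 170 + 145 + 112 + 121 + 218 + 126 + 75 + 212 + 135) / 12 = 1630.0000 / 12 = 135.8333
LCL = X̄̄ − A₂·R̄ = 576.8333 − 0.577 × 135.8333 = 498.4575

498.46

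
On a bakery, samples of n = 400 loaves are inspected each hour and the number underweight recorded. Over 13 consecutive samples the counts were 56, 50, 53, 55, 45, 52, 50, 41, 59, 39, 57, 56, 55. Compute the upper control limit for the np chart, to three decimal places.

71.461

p̄ = Σdᵢ / (k·n) = 668 / (13 × 400) = 0.12846
UCL = np̄ + 3·√(np̄(1−p̄)) = 51.3846 + 3 × √(51.3846×0.87154) = 51.3846 + 3 × 6.6921 = 71.4608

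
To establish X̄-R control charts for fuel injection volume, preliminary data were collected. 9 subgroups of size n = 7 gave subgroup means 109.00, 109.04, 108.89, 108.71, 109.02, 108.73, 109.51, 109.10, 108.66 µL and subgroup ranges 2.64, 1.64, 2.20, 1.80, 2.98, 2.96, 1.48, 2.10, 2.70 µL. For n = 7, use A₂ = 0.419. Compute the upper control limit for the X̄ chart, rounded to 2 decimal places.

X̄̄ = (109.00 + 109.04 + 108.89 + 108.71 + 109.02 + 108.73 + 109.51 + 109.10 + 108.66) / 9 = 980.6600 / 9 = 108.9622
R̄ = (2.64 + 1.64 + 2.20 + 1.80 + 2.98 + 2.96 + 1.48 + 2.10 + 2.70) / 9 = 20.5000 / 9 = 2.2778
UCL = X̄̄ + A₂·R̄ = 108.9622 + 0.419 × 2.2778 = 109.9166

109.92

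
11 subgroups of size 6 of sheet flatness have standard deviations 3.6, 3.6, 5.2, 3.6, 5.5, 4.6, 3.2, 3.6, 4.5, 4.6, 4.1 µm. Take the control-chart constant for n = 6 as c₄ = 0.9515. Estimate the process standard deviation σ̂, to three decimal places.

s̄ = (3.6 + 3.6 + 5.2 + 3.6 + 5.5 + 4.6 + 3.2 + 3.6 + 4.5 + 4.6 + 4.1) / 11 = 4.1909
σ̂ = s̄ / c₄ = 4.1909 / 0.9515 = 4.4045

4.405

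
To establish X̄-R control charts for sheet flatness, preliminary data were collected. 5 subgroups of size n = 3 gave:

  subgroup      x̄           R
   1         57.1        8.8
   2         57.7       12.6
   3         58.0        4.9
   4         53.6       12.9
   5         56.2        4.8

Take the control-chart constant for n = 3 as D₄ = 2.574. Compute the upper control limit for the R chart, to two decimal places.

22.65

R̄ = (8.8 + 12.6 + 4.9 + 12.9 + 4.8) / 5 = 44.0000 / 5 = 8.8000
UCL_R = D₄·R̄ = 2.574 × 8.8000 = 22.6512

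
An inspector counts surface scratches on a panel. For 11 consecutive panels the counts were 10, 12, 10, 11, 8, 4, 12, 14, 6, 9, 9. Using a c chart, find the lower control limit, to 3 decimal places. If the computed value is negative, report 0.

0.277

c̄ = (10 + 12 + 10 + 11 + 8 + 4 + 12 + 14 + 6 + 9 + 9) / 11 = 105 / 11 = 9.5455
LCL = c̄ − 3√c̄ = 9.5455 − 3 × 3.0896 = 0.2767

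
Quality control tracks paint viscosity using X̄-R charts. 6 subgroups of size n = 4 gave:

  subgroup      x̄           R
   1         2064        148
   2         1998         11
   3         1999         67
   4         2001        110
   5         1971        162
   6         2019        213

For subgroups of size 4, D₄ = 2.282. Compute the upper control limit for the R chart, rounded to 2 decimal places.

R̄ = (148 + 11 + 67 + 110 + 162 + 213) / 6 = 711.0000 / 6 = 118.5000
UCL_R = D₄·R̄ = 2.282 × 118.5000 = 270.4170

270.42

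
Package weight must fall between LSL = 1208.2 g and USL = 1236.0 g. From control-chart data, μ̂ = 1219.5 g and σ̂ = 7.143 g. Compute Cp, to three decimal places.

Cp = (USL − LSL) / (6σ̂) = (1236.0 − 1208.2) / (6 × 7.143) = 27.8000 / 42.8580 = 0.6487

0.649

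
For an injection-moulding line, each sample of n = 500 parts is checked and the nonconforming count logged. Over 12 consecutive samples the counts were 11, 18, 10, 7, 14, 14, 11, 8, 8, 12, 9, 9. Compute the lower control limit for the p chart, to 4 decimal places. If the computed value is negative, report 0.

0.0022

p̄ = Σdᵢ / (k·n) = 131 / (12 × 500) = 0.02183
LCL = p̄ − 3·√(p̄(1−p̄)/n) = 0.02183 − 3 × 0.00654 = 0.00223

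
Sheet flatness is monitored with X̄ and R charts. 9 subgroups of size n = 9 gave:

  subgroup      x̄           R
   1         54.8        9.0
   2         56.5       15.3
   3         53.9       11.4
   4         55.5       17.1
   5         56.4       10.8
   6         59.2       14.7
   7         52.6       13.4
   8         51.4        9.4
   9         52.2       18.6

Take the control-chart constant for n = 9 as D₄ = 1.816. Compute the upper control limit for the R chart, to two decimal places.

R̄ = (9.0 + 15.3 + 11.4 + 17.1 + 10.8 + 14.7 + 13.4 + 9.4 + 18.6) / 9 = 119.7000 / 9 = 13.3000
UCL_R = D₄·R̄ = 1.816 × 13.3000 = 24.1528

24.15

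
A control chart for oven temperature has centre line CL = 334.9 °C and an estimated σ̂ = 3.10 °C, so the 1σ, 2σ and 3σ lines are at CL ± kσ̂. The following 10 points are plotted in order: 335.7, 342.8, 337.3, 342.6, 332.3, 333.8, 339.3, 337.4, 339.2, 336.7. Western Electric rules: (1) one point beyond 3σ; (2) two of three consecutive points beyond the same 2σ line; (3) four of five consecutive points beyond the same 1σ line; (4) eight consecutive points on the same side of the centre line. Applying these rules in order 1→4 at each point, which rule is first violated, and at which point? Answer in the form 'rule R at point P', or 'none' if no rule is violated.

rule 2 at point 4

Zone of each point (C = within 1σ̂, B = 1σ̂–2σ̂, A = 2σ̂–3σ̂, * = beyond 3σ̂; sign = side of CL): 1:+C, 2:+A, 3:+C, 4:+A, 5:-C, 6:-C, 7:+B, 8:+C, 9:+B, 10:+C
Rule 2 (two of three consecutive points beyond the same 2σ limit) is satisfied at point 4.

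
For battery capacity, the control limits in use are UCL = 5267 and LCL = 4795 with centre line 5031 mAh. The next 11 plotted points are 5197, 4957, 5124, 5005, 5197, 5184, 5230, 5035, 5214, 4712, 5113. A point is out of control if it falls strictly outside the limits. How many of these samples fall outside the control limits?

Compare each point to [4795, 5267]: sample 10 = 4712 < LCL.

1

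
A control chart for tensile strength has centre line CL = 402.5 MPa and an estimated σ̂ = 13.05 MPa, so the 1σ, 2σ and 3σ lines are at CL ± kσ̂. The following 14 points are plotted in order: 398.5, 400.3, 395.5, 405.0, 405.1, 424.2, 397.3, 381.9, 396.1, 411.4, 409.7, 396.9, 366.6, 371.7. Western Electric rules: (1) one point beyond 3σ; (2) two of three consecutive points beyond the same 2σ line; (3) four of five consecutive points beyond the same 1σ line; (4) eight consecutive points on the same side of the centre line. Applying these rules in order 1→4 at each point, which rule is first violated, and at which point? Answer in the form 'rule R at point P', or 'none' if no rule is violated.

Zone of each point (C = within 1σ̂, B = 1σ̂–2σ̂, A = 2σ̂–3σ̂, * = beyond 3σ̂; sign = side of CL): 1:-C, 2:-C, 3:-C, 4:+C, 5:+C, 6:+B, 7:-C, 8:-B, 9:-C, 10:+C, 11:+C, 12:-C, 13:-A, 14:-A
Rule 2 (two of three consecutive points beyond the same 2σ limit) is satisfied at point 14.

rule 2 at point 14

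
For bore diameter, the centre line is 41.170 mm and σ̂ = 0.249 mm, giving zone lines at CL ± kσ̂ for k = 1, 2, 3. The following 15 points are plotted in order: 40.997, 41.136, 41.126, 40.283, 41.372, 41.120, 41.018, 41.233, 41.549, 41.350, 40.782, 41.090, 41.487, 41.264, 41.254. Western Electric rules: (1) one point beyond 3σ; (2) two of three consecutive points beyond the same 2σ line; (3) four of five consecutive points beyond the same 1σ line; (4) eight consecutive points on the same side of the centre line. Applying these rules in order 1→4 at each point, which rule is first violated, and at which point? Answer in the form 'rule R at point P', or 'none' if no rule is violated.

Zone of each point (C = within 1σ̂, B = 1σ̂–2σ̂, A = 2σ̂–3σ̂, * = beyond 3σ̂; sign = side of CL): 1:-C, 2:-C, 3:-C, 4:-*, 5:+C, 6:-C, 7:-C, 8:+C, 9:+B, 10:+C, 11:-B, 12:-C, 13:+B, 14:+C, 15:+C
Rule 1 (one point beyond the 3σ limits) is satisfied at point 4.

rule 1 at point 4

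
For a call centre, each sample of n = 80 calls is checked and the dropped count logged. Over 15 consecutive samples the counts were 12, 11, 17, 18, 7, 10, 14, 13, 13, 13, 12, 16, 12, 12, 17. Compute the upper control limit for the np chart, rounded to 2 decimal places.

p̄ = Σdᵢ / (k·n) = 197 / (15 × 80) = 0.16417
UCL = np̄ + 3·√(np̄(1−p̄)) = 13.1333 + 3 × √(13.1333×0.83583) = 13.1333 + 3 × 3.3132 = 23.0729

23.07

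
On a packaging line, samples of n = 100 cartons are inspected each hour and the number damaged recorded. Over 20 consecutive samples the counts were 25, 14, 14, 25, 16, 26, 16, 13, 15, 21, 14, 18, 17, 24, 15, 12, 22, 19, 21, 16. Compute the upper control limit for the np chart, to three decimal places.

p̄ = Σdᵢ / (k·n) = 363 / (20 × 100) = 0.18150
UCL = np̄ + 3·√(np̄(1−p̄)) = 18.1500 + 3 × √(18.1500×0.81850) = 18.1500 + 3 × 3.8543 = 29.7130

29.713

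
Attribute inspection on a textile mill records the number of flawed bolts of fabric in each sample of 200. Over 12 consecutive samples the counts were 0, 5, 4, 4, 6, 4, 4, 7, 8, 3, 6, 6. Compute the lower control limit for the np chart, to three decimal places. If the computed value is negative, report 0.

p̄ = Σdᵢ / (k·n) = 57 / (12 × 200) = 0.02375
LCL = np̄ − 3·√(np̄(1−p̄)) = 4.7500 − 3 × 2.1534 = -1.7102 → 0 (negative, so LCL = 0)

0.000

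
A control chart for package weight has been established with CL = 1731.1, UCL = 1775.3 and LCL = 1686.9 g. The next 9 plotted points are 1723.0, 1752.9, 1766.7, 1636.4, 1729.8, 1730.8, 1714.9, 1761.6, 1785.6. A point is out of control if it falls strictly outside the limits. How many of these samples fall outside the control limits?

Compare each point to [1686.9, 1775.3]: sample 4 = 1636.4 < LCL; sample 9 = 1785.6 > UCL.

2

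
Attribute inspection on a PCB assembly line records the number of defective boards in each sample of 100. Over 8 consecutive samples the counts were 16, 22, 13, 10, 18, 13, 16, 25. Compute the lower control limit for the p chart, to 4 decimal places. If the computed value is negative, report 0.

0.0546

p̄ = Σdᵢ / (k·n) = 133 / (8 × 100) = 0.16625
LCL = p̄ − 3·√(p̄(1−p̄)/n) = 0.16625 − 3 × 0.03723 = 0.05456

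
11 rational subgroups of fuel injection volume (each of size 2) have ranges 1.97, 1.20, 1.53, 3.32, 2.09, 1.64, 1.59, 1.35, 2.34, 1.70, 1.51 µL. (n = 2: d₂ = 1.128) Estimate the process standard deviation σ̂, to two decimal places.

R̄ = (1.97 + 1.20 + 1.53 + 3.32 + 2.09 + 1.64 + 1.59 + 1.35 + 2.34 + 1.70 + 1.51) / 11 = 1.8400
σ̂ = R̄ / d₂ = 1.8400 / 1.128 = 1.6312

1.63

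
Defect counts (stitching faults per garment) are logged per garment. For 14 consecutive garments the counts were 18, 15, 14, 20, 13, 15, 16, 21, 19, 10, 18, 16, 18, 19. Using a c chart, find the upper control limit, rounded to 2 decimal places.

c̄ = (18 + 15 + 14 + 20 + 13 + 15 + 16 + 21 + 19 + 10 + 18 + 16 + 18 + 19) / 14 = 232 / 14 = 16.5714
UCL = c̄ + 3√c̄ = 16.5714 + 3 × √16.5714 = 16.5714 + 3 × 4.0708 = 28.7838

28.78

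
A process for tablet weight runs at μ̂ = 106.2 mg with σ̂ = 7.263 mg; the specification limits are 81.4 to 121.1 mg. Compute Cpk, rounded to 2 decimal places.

Cpu = (USL − μ̂) / (3σ̂) = (121.1 − 106.2) / (3 × 7.263) = 0.6838; Cpl = (μ̂ − LSL) / (3σ̂) = (106.2 − 81.4) / (3 × 7.263) = 1.1382; Cpk = min(Cpu, Cpl) = 0.6838

0.68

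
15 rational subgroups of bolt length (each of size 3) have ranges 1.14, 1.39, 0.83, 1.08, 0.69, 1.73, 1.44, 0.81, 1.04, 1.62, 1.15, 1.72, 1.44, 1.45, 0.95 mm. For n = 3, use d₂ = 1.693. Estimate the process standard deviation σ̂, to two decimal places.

R̄ = (1.14 + 1.39 + 0.83 + 1.08 + 0.69 + 1.73 + 1.44 + 0.81 + 1.04 + 1.62 + 1.15 + 1.72 + 1.44 + 1.45 + 0.95) / 15 = 1.2320
σ̂ = R̄ / d₂ = 1.2320 / 1.693 = 0.7277

0.73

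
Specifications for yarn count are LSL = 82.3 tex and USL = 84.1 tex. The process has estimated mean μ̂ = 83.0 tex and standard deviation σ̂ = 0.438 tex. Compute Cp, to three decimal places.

0.685

Cp = (USL − LSL) / (6σ̂) = (84.1 − 82.3) / (6 × 0.438) = 1.8000 / 2.6280 = 0.6849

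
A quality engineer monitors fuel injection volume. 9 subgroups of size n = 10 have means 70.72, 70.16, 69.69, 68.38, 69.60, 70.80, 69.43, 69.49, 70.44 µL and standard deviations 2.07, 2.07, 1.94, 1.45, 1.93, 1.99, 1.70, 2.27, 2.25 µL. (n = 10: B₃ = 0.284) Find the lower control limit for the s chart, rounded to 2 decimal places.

s̄ = (2.07 + 2.07 + 1.94 + 1.45 + 1.93 + 1.99 + 1.70 + 2.27 + 2.25) / 9 = 1.9633
LCL_s = B₃·s̄ = 0.284 × 1.9633 = 0.5576

0.56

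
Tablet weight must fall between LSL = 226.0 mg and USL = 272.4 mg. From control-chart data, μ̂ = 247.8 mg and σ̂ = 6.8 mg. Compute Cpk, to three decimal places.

Cpu = (USL − μ̂) / (3σ̂) = (272.4 − 247.8) / (3 × 6.8) = 1.2059; Cpl = (μ̂ − LSL) / (3σ̂) = (247.8 − 226.0) / (3 × 6.8) = 1.0686; Cpk = min(Cpu, Cpl) = 1.0686

1.069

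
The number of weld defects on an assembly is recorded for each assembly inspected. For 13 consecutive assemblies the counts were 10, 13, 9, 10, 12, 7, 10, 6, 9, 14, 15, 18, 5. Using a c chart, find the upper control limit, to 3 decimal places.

c̄ = (10 + 13 + 9 + 10 + 12 + 7 + 10 + 6 + 9 + 14 + 15 + 18 + 5) / 13 = 138 / 13 = 10.6154
UCL = c̄ + 3√c̄ = 10.6154 + 3 × √10.6154 = 10.6154 + 3 × 3.2581 = 20.3898

20.390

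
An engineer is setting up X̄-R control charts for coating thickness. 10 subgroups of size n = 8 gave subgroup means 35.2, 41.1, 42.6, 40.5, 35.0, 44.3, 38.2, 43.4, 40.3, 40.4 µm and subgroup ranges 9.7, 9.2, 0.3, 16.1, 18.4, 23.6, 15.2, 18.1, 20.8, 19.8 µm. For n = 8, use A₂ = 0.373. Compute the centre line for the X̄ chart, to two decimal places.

40.10

X̄̄ = (35.2 + 41.1 + 42.6 + 40.5 + 35.0 + 44.3 + 38.2 + 43.4 + 40.3 + 40.4) / 10 = 401.0000 / 10 = 40.1000
CL = X̄̄ = 40.1000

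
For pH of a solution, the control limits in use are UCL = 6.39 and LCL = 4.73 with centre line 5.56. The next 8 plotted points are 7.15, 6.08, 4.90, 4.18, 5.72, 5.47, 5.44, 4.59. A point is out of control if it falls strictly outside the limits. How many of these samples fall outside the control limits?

3

Compare each point to [4.73, 6.39]: sample 1 = 7.15 > UCL; sample 4 = 4.18 < LCL; sample 8 = 4.59 < LCL.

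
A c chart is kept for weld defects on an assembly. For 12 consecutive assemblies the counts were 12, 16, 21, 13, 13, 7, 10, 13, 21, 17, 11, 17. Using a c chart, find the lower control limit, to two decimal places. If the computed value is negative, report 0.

c̄ = (12 + 16 + 21 + 13 + 13 + 7 + 10 + 13 + 21 + 17 + 11 + 17) / 12 = 171 / 12 = 14.2500
LCL = c̄ − 3√c̄ = 14.2500 − 3 × 3.7749 = 2.9252

2.93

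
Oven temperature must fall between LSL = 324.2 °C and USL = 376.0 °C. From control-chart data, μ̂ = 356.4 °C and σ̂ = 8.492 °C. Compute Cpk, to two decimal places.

Cpu = (USL − μ̂) / (3σ̂) = (376.0 − 356.4) / (3 × 8.492) = 0.7694; Cpl = (μ̂ − LSL) / (3σ̂) = (356.4 − 324.2) / (3 × 8.492) = 1.2639; Cpk = min(Cpu, Cpl) = 0.7694

0.77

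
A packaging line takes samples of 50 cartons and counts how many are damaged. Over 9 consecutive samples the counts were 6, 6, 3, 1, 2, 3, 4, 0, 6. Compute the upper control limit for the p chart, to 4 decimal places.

p̄ = Σdᵢ / (k·n) = 31 / (9 × 50) = 0.06889
UCL = p̄ + 3·√(p̄(1−p̄)/n) = 0.06889 + 3 × √(0.06889×0.93111/50) = 0.06889 + 3 × 0.03582 = 0.17634

0.1763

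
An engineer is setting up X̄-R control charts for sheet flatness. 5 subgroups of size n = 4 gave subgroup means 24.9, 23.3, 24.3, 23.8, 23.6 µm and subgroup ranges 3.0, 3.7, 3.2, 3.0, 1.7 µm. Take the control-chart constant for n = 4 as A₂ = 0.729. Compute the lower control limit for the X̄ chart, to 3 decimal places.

X̄̄ = (24.9 + 23.3 + 24.3 + 23.8 + 23.6) / 5 = 119.9000 / 5 = 23.9800
R̄ = (3.0 + 3.7 + 3.2 + 3.0 + 1.7) / 5 = 14.6000 / 5 = 2.9200
LCL = X̄̄ − A₂·R̄ = 23.9800 − 0.729 × 2.9200 = 21.8513

21.851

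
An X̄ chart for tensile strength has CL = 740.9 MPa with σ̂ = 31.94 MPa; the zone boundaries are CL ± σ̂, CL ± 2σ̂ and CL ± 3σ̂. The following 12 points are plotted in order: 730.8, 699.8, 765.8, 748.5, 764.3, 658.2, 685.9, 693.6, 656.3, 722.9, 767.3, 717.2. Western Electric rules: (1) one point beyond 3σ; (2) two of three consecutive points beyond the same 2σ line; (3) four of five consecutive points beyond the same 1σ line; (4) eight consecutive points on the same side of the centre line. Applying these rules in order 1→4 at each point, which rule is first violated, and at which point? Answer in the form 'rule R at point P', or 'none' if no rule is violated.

rule 3 at point 9

Zone of each point (C = within 1σ̂, B = 1σ̂–2σ̂, A = 2σ̂–3σ̂, * = beyond 3σ̂; sign = side of CL): 1:-C, 2:-B, 3:+C, 4:+C, 5:+C, 6:-A, 7:-B, 8:-B, 9:-A, 10:-C, 11:+C, 12:-C
Rule 3 (four of five consecutive points beyond the same 1σ limit) is satisfied at point 9.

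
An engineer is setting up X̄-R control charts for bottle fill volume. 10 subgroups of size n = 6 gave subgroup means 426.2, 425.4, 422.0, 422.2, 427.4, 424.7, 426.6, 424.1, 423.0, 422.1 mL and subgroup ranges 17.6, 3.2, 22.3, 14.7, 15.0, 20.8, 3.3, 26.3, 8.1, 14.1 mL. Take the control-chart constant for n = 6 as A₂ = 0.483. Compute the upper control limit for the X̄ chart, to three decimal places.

431.393

X̄̄ = (426.2 + 425.4 + 422.0 + 422.2 + 427.4 + 424.7 + 426.6 + 424.1 + 423.0 + 422.1) / 10 = 4243.7000 / 10 = 424.3700
R̄ = (17.6 + 3.2 + 22.3 + 14.7 + 15.0 + 20.8 + 3.3 + 26.3 + 8.1 + 14.1) / 10 = 145.4000 / 10 = 14.5400
UCL = X̄̄ + A₂·R̄ = 424.3700 + 0.483 × 14.5400 = 431.3928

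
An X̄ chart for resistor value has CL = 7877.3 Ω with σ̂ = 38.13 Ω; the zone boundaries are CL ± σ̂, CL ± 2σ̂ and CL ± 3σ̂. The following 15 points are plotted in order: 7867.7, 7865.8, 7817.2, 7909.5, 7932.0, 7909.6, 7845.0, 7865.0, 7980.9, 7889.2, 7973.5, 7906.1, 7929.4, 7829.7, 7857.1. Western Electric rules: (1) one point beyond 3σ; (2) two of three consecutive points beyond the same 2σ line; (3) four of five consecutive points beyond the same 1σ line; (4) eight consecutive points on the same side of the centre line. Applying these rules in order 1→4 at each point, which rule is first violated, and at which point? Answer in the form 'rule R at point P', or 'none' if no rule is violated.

Zone of each point (C = within 1σ̂, B = 1σ̂–2σ̂, A = 2σ̂–3σ̂, * = beyond 3σ̂; sign = side of CL): 1:-C, 2:-C, 3:-B, 4:+C, 5:+B, 6:+C, 7:-C, 8:-C, 9:+A, 10:+C, 11:+A, 12:+C, 13:+B, 14:-B, 15:-C
Rule 2 (two of three consecutive points beyond the same 2σ limit) is satisfied at point 11.

rule 2 at point 11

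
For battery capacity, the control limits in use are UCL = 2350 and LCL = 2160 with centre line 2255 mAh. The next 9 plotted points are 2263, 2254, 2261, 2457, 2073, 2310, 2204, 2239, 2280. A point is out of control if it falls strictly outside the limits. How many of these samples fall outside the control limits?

2

Compare each point to [2160, 2350]: sample 4 = 2457 > UCL; sample 5 = 2073 < LCL.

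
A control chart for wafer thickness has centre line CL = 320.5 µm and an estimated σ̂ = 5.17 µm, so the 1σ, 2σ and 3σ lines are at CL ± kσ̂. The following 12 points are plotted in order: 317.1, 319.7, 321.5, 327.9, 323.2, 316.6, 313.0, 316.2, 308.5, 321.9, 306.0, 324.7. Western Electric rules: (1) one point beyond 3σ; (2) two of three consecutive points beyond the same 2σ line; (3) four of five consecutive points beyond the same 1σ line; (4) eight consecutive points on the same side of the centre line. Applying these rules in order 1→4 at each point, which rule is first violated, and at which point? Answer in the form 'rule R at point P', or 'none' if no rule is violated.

Zone of each point (C = within 1σ̂, B = 1σ̂–2σ̂, A = 2σ̂–3σ̂, * = beyond 3σ̂; sign = side of CL): 1:-C, 2:-C, 3:+C, 4:+B, 5:+C, 6:-C, 7:-B, 8:-C, 9:-A, 10:+C, 11:-A, 12:+C
Rule 2 (two of three consecutive points beyond the same 2σ limit) is satisfied at point 11.

rule 2 at point 11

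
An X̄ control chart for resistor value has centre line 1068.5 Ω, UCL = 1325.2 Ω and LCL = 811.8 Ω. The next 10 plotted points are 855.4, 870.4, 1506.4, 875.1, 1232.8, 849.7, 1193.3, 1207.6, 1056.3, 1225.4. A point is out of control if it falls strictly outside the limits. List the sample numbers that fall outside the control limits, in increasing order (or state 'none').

Compare each point to [811.8, 1325.2]: sample 3 = 1506.4 > UCL.

3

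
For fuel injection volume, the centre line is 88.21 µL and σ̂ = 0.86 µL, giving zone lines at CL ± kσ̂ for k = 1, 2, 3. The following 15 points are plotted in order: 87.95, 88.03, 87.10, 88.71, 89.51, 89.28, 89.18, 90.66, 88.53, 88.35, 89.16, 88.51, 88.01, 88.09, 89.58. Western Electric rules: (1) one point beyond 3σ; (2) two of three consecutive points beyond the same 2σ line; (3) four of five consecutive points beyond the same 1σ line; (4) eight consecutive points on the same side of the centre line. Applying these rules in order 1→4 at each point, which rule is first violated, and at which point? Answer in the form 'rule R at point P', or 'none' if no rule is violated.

Zone of each point (C = within 1σ̂, B = 1σ̂–2σ̂, A = 2σ̂–3σ̂, * = beyond 3σ̂; sign = side of CL): 1:-C, 2:-C, 3:-B, 4:+C, 5:+B, 6:+B, 7:+B, 8:+A, 9:+C, 10:+C, 11:+B, 12:+C, 13:-C, 14:-C, 15:+B
Rule 3 (four of five consecutive points beyond the same 1σ limit) is satisfied at point 8.

rule 3 at point 8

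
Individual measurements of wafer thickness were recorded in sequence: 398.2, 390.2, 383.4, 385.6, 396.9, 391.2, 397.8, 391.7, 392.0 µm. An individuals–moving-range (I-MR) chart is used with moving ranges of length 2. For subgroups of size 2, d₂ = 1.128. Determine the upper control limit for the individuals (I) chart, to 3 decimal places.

X̄ = (398.2 + 390.2 + 383.4 + 385.6 + 396.9 + 391.2 + 397.8 + 391.7 + 392.0) / 9 = 391.8889
Moving ranges: 8.0, 6.8, 2.2, 11.3, 5.7, 6.6, 6.1, 0.3; M̄R̄ = 47.0000 / 8 = 5.8750
UCL = X̄ + 3·M̄R̄/d₂ = 391.8889 + 3 × 5.8750 / 1.128 = 407.5139

407.514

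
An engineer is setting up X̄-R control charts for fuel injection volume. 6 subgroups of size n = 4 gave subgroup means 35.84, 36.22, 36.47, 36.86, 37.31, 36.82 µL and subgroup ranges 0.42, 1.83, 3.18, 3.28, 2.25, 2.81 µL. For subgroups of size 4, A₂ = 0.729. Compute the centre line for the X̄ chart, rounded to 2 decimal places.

X̄̄ = (35.84 + 36.22 + 36.47 + 36.86 + 37.31 + 36.82) / 6 = 219.5200 / 6 = 36.5867
CL = X̄̄ = 36.5867

36.59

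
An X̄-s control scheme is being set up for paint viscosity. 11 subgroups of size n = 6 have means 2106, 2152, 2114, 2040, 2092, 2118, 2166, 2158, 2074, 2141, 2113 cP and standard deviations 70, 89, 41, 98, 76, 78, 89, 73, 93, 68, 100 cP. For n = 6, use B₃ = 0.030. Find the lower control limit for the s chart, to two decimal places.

2.39

s̄ = (70 + 89 + 41 + 98 + 76 + 78 + 89 + 73 + 93 + 68 + 100) / 11 = 79.5455
LCL_s = B₃·s̄ = 0.030 × 79.5455 = 2.3864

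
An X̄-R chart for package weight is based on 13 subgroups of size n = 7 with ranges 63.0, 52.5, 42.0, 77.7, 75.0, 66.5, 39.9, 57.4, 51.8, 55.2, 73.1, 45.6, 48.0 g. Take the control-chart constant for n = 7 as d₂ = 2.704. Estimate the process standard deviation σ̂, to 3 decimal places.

R̄ = (63.0 + 52.5 + 42.0 + 77.7 + 75.0 + 66.5 + 39.9 + 57.4 + 51.8 + 55.2 + 73.1 + 45.6 + 48.0) / 13 = 57.5154
σ̂ = R̄ / d₂ = 57.5154 / 2.704 = 21.2705

21.270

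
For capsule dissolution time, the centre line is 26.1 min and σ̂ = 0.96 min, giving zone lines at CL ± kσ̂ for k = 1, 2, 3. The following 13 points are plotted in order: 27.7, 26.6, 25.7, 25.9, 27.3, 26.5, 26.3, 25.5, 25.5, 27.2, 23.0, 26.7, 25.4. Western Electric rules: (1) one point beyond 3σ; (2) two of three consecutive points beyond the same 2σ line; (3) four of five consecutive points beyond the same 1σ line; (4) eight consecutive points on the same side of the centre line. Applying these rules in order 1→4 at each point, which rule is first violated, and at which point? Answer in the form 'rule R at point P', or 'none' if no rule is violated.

rule 1 at point 11

Zone of each point (C = within 1σ̂, B = 1σ̂–2σ̂, A = 2σ̂–3σ̂, * = beyond 3σ̂; sign = side of CL): 1:+B, 2:+C, 3:-C, 4:-C, 5:+B, 6:+C, 7:+C, 8:-C, 9:-C, 10:+B, 11:-*, 12:+C, 13:-C
Rule 1 (one point beyond the 3σ limits) is satisfied at point 11.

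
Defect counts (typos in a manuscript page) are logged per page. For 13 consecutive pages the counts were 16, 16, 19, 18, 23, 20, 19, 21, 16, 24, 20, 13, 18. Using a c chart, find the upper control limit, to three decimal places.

31.663

c̄ = (16 + 16 + 19 + 18 + 23 + 20 + 19 + 21 + 16 + 24 + 20 + 13 + 18) / 13 = 243 / 13 = 18.6923
UCL = c̄ + 3√c̄ = 18.6923 + 3 × √18.6923 = 18.6923 + 3 × 4.3235 = 31.6627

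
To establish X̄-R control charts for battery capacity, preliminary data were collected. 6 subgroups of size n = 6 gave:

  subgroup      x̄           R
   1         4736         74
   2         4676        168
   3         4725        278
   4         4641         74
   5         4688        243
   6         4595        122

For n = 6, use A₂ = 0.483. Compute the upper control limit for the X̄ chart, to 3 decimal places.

X̄̄ = (4736 + 4676 + 4725 + 4641 + 4688 + 4595) / 6 = 28061.0000 / 6 = 4676.8333
R̄ = (74 + 168 + 278 + 74 + 243 + 122) / 6 = 959.0000 / 6 = 159.8333
UCL = X̄̄ + A₂·R̄ = 4676.8333 + 0.483 × 159.8333 = 4754.0328

4754.033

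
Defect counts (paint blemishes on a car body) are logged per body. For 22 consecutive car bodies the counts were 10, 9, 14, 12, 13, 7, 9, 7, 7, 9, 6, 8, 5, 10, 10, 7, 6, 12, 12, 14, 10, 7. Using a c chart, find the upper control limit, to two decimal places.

c̄ = (10 + 9 + 14 + 12 + 13 + 7 + 9 + 7 + 7 + 9 + 6 + 8 + 5 + 10 + 10 + 7 + 6 + 12 + 12 + 14 + 10 + 7) / 22 = 204 / 22 = 9.2727
UCL = c̄ + 3√c̄ = 9.2727 + 3 × √9.2727 = 9.2727 + 3 × 3.0451 = 18.4081

18.41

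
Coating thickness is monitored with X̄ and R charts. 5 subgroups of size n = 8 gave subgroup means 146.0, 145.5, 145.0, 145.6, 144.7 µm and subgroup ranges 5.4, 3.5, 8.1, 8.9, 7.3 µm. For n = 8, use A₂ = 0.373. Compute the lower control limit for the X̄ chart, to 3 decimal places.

X̄̄ = (146.0 + 145.5 + 145.0 + 145.6 + 144.7) / 5 = 726.8000 / 5 = 145.3600
R̄ = (5.4 + 3.5 + 8.1 + 8.9 + 7.3) / 5 = 33.2000 / 5 = 6.6400
LCL = X̄̄ − A₂·R̄ = 145.3600 − 0.373 × 6.6400 = 142.8833

142.883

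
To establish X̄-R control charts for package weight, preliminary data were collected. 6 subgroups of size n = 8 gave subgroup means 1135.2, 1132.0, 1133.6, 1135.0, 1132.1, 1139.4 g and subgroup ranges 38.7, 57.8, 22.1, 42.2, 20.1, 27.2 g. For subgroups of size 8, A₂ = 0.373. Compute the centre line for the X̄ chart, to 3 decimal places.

1134.550

X̄̄ = (1135.2 + 1132.0 + 1133.6 + 1135.0 + 1132.1 + 1139.4) / 6 = 6807.3000 / 6 = 1134.5500
CL = X̄̄ = 1134.5500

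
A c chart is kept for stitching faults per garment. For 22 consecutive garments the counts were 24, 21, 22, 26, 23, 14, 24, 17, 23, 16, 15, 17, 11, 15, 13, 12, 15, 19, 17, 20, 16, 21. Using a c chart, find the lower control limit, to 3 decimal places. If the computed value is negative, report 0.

5.419

c̄ = (24 + 21 + 22 + 26 + 23 + 14 + 24 + 17 + 23 + 16 + 15 + 17 + 11 + 15 + 13 + 12 + 15 + 19 + 17 + 20 + 16 + 21) / 22 = 401 / 22 = 18.2273
LCL = c̄ − 3√c̄ = 18.2273 − 3 × 4.2693 = 5.4192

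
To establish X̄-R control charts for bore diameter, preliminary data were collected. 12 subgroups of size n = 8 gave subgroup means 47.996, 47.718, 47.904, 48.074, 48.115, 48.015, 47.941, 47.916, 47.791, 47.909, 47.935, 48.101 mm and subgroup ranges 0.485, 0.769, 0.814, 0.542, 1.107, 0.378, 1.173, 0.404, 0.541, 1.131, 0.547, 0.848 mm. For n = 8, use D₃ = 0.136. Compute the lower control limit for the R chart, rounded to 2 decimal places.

R̄ = (0.485 + 0.769 + 0.814 + 0.542 + 1.107 + 0.378 + 1.173 + 0.404 + 0.541 + 1.131 + 0.547 + 0.848) / 12 = 8.7390 / 12 = 0.7283
LCL_R = D₃·R̄ = 0.136 × 0.7283 = 0.0990

0.10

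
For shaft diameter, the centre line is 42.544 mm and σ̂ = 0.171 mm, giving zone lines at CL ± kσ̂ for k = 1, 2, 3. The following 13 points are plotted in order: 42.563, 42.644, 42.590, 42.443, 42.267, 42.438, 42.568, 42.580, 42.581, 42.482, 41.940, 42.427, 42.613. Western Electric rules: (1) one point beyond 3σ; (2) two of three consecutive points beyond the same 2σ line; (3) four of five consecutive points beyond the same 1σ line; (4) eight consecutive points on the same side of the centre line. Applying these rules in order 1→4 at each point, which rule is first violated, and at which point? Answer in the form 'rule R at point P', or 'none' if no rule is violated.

Zone of each point (C = within 1σ̂, B = 1σ̂–2σ̂, A = 2σ̂–3σ̂, * = beyond 3σ̂; sign = side of CL): 1:+C, 2:+C, 3:+C, 4:-C, 5:-B, 6:-C, 7:+C, 8:+C, 9:+C, 10:-C, 11:-*, 12:-C, 13:+C
Rule 1 (one point beyond the 3σ limits) is satisfied at point 11.

rule 1 at point 11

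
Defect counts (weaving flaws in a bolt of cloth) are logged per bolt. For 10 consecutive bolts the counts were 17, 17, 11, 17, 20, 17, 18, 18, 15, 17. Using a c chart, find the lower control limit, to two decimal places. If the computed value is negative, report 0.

4.44

c̄ = (17 + 17 + 11 + 17 + 20 + 17 + 18 + 18 + 15 + 17) / 10 = 167 / 10 = 16.7000
LCL = c̄ − 3√c̄ = 16.7000 − 3 × 4.0866 = 4.4403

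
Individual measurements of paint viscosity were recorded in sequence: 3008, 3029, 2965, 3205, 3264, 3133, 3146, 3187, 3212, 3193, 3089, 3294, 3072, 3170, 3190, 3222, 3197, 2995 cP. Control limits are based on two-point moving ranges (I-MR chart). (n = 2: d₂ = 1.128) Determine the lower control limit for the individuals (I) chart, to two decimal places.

2904.88

X̄ = (3008 + 3029 + 2965 + 3205 + 3264 + 3133 + 3146 + 3187 + 3212 + 3193 + 3089 + 3294 + 3072 + 3170 + 3190 + 3222 + 3197 + 2995) / 18 = 3142.8333
Moving ranges: 21, 64, 240, 59, 131, 13, 41, 25, 19, 104, 205, 222, 98, 20, 32, 25, 202; M̄R̄ = 1521.0000 / 17 = 89.4706
LCL = X̄ − 3·M̄R̄/d₂ = 3142.8333 − 3 × 89.4706 / 1.128 = 2904.8796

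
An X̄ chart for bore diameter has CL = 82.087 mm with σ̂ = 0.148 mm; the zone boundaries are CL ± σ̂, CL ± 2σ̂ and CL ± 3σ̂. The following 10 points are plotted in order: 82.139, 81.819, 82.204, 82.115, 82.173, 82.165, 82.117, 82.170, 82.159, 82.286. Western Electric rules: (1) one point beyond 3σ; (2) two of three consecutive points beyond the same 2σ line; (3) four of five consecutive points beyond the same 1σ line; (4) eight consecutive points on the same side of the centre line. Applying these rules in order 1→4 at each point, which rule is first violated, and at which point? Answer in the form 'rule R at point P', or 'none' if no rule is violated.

Zone of each point (C = within 1σ̂, B = 1σ̂–2σ̂, A = 2σ̂–3σ̂, * = beyond 3σ̂; sign = side of CL): 1:+C, 2:-B, 3:+C, 4:+C, 5:+C, 6:+C, 7:+C, 8:+C, 9:+C, 10:+B
Rule 4 (eight consecutive points on the same side of the centre line) is satisfied at point 10.

rule 4 at point 10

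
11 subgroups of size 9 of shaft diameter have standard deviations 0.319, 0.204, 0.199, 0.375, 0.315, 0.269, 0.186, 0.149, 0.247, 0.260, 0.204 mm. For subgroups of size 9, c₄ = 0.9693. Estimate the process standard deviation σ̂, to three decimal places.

s̄ = (0.319 + 0.204 + 0.199 + 0.375 + 0.315 + 0.269 + 0.186 + 0.149 + 0.247 + 0.260 + 0.204) / 11 = 0.2479
σ̂ = s̄ / c₄ = 0.2479 / 0.9693 = 0.2558

0.256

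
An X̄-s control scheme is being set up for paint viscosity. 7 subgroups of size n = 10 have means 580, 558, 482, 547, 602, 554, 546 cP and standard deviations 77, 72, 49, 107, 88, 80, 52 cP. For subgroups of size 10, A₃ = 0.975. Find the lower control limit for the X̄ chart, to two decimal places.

479.59

X̄̄ = (580 + 558 + 482 + 547 + 602 + 554 + 546) / 7 = 552.7143
s̄ = (77 + 72 + 49 + 107 + 88 + 80 + 52) / 7 = 75.0000
LCL = X̄̄ − A₃·s̄ = 552.7143 − 0.975 × 75.0000 = 479.5893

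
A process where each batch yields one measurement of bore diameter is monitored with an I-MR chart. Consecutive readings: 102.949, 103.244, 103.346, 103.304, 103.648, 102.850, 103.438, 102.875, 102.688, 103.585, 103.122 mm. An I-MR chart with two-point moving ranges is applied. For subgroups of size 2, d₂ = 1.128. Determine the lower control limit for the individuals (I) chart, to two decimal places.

102.05

X̄ = (102.949 + 103.244 + 103.346 + 103.304 + 103.648 + 102.850 + 103.438 + 102.875 + 102.688 + 103.585 + 103.122) / 11 = 103.1863
Moving ranges: 0.295, 0.102, 0.042, 0.344, 0.798, 0.588, 0.563, 0.187, 0.897, 0.463; M̄R̄ = 4.2790 / 10 = 0.4279
LCL = X̄ − 3·M̄R̄/d₂ = 103.1863 − 3 × 0.4279 / 1.128 = 102.0482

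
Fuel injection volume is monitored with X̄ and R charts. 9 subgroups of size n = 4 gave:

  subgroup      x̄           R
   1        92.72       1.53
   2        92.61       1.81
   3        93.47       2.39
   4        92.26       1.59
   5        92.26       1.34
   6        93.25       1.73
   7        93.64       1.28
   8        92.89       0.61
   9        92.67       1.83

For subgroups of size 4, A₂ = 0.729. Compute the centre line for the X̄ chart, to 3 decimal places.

92.863

X̄̄ = (92.72 + 92.61 + 93.47 + 92.26 + 92.26 + 93.25 + 93.64 + 92.89 + 92.67) / 9 = 835.7700 / 9 = 92.8633
CL = X̄̄ = 92.8633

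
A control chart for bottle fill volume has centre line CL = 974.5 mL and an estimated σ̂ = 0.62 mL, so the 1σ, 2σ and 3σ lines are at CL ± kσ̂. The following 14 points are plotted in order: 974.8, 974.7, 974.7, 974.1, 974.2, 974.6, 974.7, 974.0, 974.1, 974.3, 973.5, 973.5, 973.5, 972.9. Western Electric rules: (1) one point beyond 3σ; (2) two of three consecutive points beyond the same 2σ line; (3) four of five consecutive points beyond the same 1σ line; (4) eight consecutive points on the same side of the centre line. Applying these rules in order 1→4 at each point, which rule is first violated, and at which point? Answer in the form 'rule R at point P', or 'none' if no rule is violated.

Zone of each point (C = within 1σ̂, B = 1σ̂–2σ̂, A = 2σ̂–3σ̂, * = beyond 3σ̂; sign = side of CL): 1:+C, 2:+C, 3:+C, 4:-C, 5:-C, 6:+C, 7:+C, 8:-C, 9:-C, 10:-C, 11:-B, 12:-B, 13:-B, 14:-A
Rule 3 (four of five consecutive points beyond the same 1σ limit) is satisfied at point 14.

rule 3 at point 14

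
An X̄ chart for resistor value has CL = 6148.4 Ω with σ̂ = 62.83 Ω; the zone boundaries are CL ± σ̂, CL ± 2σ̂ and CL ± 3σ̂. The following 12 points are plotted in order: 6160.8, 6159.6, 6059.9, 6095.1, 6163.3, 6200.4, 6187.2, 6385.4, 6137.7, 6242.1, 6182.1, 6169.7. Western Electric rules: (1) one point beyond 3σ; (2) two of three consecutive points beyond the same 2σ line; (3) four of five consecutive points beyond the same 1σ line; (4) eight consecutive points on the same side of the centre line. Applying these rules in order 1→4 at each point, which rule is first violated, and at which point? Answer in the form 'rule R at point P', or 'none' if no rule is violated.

rule 1 at point 8

Zone of each point (C = within 1σ̂, B = 1σ̂–2σ̂, A = 2σ̂–3σ̂, * = beyond 3σ̂; sign = side of CL): 1:+C, 2:+C, 3:-B, 4:-C, 5:+C, 6:+C, 7:+C, 8:+*, 9:-C, 10:+B, 11:+C, 12:+C
Rule 1 (one point beyond the 3σ limits) is satisfied at point 8.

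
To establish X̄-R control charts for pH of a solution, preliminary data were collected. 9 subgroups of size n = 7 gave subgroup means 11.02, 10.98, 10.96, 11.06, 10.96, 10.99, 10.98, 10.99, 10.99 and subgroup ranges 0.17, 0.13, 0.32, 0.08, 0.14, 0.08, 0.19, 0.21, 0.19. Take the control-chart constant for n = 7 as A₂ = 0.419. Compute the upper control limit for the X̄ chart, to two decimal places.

X̄̄ = (11.02 + 10.98 + 10.96 + 11.06 + 10.96 + 10.99 + 10.98 + 10.99 + 10.99) / 9 = 98.9300 / 9 = 10.9922
R̄ = (0.17 + 0.13 + 0.32 + 0.08 + 0.14 + 0.08 + 0.19 + 0.21 + 0.19) / 9 = 1.5100 / 9 = 0.1678
UCL = X̄̄ + A₂·R̄ = 10.9922 + 0.419 × 0.1678 = 11.0625

11.06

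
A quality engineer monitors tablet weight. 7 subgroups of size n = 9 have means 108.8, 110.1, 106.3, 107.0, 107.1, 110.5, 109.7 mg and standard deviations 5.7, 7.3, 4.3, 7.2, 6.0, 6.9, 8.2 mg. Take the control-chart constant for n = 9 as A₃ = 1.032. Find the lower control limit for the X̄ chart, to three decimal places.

X̄̄ = (108.8 + 110.1 + 106.3 + 107.0 + 107.1 + 110.5 + 109.7) / 7 = 108.5000
s̄ = (5.7 + 7.3 + 4.3 + 7.2 + 6.0 + 6.9 + 8.2) / 7 = 6.5143
LCL = X̄̄ − A₃·s̄ = 108.5000 − 1.032 × 6.5143 = 101.7773

101.777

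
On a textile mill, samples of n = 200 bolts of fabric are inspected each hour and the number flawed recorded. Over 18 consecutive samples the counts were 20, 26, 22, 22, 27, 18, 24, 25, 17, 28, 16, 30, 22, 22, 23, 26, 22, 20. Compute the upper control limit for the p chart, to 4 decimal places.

0.1813

p̄ = Σdᵢ / (k·n) = 410 / (18 × 200) = 0.11389
UCL = p̄ + 3·√(p̄(1−p̄)/n) = 0.11389 + 3 × √(0.11389×0.88611/200) = 0.11389 + 3 × 0.02246 = 0.18128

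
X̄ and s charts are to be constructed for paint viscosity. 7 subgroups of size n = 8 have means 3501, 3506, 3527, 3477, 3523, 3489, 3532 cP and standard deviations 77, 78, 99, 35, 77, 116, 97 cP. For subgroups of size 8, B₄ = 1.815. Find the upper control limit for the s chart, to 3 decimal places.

s̄ = (77 + 78 + 99 + 35 + 77 + 116 + 97) / 7 = 82.7143
UCL_s = B₄·s̄ = 1.815 × 82.7143 = 150.1264

150.126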